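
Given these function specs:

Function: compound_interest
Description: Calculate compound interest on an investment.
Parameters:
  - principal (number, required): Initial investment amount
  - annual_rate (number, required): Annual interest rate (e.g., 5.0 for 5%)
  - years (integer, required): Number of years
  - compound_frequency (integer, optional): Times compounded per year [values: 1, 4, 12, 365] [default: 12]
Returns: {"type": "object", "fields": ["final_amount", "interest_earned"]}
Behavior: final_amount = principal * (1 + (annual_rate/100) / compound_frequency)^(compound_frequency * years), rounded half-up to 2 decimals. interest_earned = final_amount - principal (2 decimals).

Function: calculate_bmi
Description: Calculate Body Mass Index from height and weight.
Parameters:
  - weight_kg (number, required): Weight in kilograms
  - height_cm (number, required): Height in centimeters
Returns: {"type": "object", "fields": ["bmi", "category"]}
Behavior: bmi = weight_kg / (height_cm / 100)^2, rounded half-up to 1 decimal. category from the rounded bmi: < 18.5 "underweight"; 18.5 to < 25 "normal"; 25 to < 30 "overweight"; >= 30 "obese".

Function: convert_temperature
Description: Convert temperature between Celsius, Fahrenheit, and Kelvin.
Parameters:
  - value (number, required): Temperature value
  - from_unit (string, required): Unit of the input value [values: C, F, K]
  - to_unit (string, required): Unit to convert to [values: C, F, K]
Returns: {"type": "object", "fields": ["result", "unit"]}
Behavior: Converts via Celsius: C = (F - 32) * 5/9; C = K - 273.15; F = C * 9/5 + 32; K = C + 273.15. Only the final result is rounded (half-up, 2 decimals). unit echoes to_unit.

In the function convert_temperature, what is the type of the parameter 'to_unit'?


The convert_temperature spec declares:
  - to_unit (string, required): Unit to convert to [values: C, F, K]
Type:
string


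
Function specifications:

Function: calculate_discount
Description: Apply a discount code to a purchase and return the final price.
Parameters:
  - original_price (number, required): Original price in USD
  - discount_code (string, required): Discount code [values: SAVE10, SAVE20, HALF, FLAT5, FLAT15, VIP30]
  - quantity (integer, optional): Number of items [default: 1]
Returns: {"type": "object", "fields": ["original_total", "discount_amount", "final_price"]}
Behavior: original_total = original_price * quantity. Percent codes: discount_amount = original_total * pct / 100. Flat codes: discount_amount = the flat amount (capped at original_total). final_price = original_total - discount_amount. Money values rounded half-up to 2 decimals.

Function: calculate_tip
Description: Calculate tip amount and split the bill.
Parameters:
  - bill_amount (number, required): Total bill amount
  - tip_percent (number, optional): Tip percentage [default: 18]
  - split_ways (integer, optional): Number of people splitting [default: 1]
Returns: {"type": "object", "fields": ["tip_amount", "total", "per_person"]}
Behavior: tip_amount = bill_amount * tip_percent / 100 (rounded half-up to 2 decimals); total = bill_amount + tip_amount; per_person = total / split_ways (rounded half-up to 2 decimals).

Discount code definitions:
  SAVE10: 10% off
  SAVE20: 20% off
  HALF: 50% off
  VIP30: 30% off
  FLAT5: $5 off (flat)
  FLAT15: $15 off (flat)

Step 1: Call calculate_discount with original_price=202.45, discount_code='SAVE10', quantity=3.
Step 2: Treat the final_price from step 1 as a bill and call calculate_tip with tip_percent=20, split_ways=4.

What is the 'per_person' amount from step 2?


Step 1: calculate_discount(original_price=202.45, discount_code=SAVE10, quantity=3)
  original_total = 202.45 * 3 = 607.35
  SAVE10 = 10% off: discount_amount = 607.35 * 10/100 = 60.735 -> 60.74
  final_price = 607.35 - 60.74 = 546.61
  -> final_price = 546.61
Step 2: calculate_tip(bill_amount=546.61, tip_percent=20, split_ways=4)
  tip_amount = 546.61 * 20/100 = 109.322 -> 109.32
  total = 546.61 + 109.32 = 655.93
  per_person = 655.93 / 4 = 163.9825 -> 163.98
  -> per_person = 163.98
$163.98


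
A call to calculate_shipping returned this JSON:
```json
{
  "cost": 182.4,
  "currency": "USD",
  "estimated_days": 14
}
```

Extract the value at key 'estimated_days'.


14


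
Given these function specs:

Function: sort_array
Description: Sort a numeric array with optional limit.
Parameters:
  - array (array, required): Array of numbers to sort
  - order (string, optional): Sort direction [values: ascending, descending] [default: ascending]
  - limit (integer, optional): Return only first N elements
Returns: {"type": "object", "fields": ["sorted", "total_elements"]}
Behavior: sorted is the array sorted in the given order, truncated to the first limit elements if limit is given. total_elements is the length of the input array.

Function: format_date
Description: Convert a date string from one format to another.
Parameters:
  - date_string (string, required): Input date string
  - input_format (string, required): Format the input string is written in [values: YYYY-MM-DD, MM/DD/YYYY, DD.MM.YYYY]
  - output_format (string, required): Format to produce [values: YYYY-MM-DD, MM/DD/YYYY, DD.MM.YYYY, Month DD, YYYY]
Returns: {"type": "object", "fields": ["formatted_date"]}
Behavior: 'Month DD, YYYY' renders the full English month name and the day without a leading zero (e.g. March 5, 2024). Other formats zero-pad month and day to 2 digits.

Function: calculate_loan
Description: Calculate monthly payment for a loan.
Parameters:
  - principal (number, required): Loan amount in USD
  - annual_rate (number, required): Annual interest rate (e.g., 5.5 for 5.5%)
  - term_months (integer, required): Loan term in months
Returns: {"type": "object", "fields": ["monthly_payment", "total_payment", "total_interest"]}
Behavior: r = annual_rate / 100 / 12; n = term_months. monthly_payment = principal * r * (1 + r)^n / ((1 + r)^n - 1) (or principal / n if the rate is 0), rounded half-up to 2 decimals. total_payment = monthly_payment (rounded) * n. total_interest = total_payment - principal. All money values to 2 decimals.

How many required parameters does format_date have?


Parameters of format_date: date_string (required), input_format (required), output_format (required)
Required count:
3


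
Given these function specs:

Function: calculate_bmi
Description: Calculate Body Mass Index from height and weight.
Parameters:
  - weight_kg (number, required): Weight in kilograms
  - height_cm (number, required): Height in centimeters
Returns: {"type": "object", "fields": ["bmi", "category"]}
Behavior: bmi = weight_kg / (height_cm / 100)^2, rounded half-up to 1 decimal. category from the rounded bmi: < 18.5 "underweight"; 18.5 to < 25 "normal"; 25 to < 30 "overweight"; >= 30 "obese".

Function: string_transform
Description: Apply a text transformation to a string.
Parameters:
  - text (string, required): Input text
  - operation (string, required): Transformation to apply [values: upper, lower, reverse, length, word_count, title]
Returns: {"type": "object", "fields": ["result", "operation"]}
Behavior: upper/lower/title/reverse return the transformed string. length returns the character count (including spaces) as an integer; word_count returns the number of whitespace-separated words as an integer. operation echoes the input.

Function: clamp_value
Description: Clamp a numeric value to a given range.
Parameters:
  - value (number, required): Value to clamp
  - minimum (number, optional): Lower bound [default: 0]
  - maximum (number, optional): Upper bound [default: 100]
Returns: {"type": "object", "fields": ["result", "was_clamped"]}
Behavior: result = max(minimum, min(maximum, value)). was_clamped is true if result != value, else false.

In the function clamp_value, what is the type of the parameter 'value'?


The clamp_value spec declares:
  - value (number, required): Value to clamp
Type:
number


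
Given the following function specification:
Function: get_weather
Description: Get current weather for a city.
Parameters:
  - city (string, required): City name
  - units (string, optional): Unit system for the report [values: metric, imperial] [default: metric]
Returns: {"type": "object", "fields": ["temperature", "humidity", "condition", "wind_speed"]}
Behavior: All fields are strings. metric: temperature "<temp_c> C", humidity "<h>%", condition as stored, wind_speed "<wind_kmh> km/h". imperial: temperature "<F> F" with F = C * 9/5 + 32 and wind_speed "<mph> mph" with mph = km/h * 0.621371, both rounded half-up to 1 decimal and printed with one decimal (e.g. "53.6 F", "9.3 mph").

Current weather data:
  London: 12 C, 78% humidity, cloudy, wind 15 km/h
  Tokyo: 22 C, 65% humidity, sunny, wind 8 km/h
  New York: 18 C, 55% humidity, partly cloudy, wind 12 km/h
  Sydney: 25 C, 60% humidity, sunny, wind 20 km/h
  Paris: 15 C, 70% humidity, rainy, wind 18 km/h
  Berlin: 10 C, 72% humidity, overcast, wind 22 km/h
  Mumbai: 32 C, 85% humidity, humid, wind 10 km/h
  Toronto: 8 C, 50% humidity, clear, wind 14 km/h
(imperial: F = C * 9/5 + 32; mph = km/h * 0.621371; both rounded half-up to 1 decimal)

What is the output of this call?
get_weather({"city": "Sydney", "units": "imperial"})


Sydney record: 25 C, 60%, sunny, 20 km/h
imperial: temperature = 25 * 9/5 + 32 = 77 -> 77.0 F
imperial: wind_speed = 20 * 0.621371 = 12.42742 -> 12.4 mph
Output:
{"temperature": "77.0 F", "humidity": "60%", "condition": "sunny", "wind_speed": "12.4 mph"}


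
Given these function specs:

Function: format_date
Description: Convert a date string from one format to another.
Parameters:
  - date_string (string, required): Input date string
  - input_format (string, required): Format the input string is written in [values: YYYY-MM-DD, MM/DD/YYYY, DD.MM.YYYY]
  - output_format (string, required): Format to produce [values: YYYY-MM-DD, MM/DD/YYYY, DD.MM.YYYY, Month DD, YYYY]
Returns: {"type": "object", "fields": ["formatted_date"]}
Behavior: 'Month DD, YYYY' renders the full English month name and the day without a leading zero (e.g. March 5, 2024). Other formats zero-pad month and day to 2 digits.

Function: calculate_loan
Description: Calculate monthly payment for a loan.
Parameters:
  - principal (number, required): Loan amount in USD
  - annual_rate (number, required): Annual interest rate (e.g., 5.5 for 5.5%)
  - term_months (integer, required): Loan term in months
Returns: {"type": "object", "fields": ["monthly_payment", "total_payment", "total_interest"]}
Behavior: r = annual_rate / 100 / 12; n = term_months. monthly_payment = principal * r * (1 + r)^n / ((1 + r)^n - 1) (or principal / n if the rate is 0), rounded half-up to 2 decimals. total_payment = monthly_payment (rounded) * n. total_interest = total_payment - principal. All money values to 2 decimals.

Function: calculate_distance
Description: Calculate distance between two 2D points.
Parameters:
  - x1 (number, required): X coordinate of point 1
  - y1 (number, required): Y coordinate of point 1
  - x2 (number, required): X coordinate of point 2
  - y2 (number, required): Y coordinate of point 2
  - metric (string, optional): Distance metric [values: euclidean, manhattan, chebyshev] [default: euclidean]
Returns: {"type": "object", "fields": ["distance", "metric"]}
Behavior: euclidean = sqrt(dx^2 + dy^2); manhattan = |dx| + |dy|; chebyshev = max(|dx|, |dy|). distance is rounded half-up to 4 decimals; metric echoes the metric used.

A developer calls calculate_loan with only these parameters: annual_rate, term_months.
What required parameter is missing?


Required parameters: principal, annual_rate, term_months
Provided: annual_rate, term_months
Missing: principal
principal


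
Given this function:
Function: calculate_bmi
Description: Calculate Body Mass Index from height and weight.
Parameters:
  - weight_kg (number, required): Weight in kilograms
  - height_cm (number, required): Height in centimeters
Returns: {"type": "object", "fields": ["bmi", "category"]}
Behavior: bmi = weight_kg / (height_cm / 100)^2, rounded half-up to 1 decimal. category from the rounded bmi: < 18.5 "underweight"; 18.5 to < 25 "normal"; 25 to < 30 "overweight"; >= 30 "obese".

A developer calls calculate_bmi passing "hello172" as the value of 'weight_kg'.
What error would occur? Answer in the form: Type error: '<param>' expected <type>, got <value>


Spec: 'weight_kg' is declared as number; "hello172" is a string.
Type error: 'weight_kg' expected number, got "hello172"


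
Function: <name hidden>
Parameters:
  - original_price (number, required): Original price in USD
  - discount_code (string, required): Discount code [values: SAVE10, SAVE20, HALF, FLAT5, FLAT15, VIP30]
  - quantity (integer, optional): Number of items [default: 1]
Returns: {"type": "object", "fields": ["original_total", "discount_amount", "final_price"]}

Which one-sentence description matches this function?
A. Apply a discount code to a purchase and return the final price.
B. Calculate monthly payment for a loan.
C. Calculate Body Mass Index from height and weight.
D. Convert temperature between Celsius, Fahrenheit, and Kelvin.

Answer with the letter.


Parameters original_price, discount_code, quantity and return ["original_total", "discount_amount", "final_price"] fit: Apply a discount code to a purchase and return the final price.
A


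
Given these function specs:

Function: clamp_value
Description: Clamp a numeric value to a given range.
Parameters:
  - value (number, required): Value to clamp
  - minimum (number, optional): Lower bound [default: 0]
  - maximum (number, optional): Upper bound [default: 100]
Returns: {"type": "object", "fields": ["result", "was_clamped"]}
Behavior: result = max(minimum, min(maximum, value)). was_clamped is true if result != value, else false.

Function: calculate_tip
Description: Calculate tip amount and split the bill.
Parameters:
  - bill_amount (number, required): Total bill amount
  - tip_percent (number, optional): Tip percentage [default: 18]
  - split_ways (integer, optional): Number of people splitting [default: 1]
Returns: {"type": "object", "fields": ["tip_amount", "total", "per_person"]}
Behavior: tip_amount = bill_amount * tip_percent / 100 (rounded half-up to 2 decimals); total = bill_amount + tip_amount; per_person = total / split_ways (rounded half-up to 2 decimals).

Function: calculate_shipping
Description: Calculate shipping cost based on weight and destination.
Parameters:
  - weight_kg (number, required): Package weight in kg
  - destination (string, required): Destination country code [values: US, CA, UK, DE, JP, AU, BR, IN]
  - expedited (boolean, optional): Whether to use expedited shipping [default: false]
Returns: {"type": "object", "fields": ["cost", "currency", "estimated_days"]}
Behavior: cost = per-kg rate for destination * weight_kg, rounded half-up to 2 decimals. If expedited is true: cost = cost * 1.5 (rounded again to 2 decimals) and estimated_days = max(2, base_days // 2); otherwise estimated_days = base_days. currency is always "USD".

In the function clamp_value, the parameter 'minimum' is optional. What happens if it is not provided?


The clamp_value spec declares:
  - minimum (number, optional): Lower bound [default: 0]
It defaults to 0


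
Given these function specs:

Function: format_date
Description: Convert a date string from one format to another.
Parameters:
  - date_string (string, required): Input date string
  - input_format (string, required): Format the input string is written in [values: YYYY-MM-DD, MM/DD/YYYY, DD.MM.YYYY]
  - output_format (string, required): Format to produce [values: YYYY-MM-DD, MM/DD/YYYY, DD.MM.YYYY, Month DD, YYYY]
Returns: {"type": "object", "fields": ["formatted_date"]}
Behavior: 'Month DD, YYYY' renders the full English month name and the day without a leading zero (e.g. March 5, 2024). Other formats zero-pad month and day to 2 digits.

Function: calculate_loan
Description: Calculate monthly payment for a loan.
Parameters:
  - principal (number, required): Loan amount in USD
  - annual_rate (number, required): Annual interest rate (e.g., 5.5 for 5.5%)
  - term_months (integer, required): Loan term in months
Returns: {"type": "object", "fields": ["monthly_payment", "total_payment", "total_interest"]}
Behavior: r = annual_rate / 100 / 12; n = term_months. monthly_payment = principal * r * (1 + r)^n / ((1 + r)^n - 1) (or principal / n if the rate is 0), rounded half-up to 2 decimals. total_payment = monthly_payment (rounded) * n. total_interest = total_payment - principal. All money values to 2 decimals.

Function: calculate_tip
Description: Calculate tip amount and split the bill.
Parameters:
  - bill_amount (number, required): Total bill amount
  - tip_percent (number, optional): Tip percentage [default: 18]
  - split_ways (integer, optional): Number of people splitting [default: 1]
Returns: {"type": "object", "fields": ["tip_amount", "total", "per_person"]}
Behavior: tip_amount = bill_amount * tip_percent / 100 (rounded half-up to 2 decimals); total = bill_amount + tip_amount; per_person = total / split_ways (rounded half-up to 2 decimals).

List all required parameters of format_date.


Parameters of format_date and their required/optional flag:
  date_string: required
  input_format: required
  output_format: required
date_string, input_format, output_format


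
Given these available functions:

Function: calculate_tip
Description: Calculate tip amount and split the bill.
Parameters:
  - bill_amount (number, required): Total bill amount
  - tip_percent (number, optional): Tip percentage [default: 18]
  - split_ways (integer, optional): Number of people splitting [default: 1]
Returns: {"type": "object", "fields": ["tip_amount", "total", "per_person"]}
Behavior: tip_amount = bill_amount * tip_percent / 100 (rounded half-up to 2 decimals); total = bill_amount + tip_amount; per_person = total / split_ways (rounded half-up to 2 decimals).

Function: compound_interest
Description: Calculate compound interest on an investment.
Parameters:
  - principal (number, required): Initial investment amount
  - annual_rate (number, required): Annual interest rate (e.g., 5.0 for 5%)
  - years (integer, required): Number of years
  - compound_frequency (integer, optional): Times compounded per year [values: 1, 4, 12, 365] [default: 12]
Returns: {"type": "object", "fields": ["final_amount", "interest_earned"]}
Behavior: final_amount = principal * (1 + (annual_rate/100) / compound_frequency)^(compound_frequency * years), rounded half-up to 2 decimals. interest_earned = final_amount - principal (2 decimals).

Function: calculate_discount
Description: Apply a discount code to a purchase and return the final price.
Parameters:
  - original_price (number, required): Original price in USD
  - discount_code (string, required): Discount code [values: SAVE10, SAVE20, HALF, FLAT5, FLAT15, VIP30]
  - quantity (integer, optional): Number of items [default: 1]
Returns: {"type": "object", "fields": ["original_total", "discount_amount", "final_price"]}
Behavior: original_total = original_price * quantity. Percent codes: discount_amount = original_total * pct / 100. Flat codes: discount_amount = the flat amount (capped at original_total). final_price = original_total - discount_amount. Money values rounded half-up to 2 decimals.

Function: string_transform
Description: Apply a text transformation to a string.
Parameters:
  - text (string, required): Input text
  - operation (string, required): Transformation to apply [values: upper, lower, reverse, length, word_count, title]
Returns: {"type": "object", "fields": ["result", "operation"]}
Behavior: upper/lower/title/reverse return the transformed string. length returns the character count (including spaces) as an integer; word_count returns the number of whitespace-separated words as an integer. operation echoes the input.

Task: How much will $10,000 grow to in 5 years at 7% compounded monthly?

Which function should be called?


The task needs a function whose description is: Calculate compound interest on an investment.
compound_interest


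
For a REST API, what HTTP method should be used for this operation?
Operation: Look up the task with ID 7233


GET = read, POST = create, PUT = update/replace, DELETE = remove
This operation is a read.
GET


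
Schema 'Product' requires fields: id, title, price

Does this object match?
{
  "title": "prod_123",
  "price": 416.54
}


Checking required fields...
Missing: id
Invalid - missing required field 'id'


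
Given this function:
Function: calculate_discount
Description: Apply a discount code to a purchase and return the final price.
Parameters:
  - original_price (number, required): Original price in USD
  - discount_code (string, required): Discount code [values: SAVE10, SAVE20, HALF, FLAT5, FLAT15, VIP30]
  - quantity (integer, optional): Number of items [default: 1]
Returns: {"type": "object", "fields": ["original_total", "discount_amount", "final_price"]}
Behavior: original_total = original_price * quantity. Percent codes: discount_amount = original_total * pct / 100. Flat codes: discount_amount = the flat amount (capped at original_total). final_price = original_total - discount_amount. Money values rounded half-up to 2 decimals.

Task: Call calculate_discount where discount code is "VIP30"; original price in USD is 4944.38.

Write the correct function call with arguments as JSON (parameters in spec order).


Mapping each described value to its parameter name:
  'Discount code' -> discount_code = "VIP30"
  'Original price in USD' -> original_price = 4944.38
calculate_discount({"original_price": 4944.38, "discount_code": "VIP30"})


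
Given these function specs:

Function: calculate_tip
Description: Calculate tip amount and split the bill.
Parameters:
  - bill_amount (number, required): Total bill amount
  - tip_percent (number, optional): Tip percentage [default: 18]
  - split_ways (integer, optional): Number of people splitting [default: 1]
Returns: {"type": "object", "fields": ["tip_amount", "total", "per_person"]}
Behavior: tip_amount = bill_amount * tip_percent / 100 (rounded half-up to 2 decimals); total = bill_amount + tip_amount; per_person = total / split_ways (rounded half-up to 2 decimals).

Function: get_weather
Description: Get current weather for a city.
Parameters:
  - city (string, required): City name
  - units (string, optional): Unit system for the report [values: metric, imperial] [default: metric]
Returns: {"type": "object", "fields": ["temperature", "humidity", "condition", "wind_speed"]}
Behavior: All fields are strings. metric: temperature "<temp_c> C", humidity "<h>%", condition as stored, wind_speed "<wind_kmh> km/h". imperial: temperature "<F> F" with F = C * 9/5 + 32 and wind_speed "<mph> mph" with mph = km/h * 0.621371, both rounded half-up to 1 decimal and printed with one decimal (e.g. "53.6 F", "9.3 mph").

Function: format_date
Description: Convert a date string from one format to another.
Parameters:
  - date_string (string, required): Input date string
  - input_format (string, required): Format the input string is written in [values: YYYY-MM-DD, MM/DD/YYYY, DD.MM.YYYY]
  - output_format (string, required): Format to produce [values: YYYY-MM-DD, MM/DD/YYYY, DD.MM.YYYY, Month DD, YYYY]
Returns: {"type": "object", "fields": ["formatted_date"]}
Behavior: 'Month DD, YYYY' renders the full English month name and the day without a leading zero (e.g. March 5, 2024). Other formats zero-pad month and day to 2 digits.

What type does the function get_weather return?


The get_weather spec declares Returns: {"type": "object", "fields": ["temperature", "humidity", "condition", "wind_speed"]}
Type:
object


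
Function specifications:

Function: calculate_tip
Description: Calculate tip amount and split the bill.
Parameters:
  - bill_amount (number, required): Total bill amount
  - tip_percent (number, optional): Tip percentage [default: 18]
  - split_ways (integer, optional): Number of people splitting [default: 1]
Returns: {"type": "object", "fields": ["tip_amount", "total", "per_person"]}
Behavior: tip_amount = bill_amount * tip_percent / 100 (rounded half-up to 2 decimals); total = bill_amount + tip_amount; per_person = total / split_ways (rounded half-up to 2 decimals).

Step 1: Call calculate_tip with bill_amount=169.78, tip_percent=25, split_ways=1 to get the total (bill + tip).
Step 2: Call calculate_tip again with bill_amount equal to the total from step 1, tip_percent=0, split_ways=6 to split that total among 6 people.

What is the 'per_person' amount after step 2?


Step 1: calculate_tip(bill_amount=169.78, tip_percent=25, split_ways=1)
  tip_amount = 169.78 * 25/100 = 42.445 -> 42.45
  total = 169.78 + 42.45 = 212.23
  per_person = 212.23 / 1 = 212.23 -> 212.23
  -> total = 212.23
Step 2: calculate_tip(bill_amount=212.23, tip_percent=0, split_ways=6)
  tip_amount = 212.23 * 0/100 = 0 -> 0.00
  total = 212.23 + 0.00 = 212.23
  per_person = 212.23 / 6 = 35.371667 -> 35.37
  -> per_person = 35.37
$35.37


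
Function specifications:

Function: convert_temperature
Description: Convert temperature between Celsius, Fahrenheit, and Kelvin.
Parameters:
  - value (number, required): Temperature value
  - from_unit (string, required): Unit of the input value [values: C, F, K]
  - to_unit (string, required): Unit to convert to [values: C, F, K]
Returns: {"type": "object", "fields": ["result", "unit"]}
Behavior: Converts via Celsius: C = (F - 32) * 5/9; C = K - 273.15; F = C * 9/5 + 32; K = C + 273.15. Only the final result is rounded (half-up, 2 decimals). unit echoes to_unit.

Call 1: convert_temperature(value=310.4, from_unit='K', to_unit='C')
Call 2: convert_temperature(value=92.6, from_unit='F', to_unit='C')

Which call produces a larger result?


Call 1:
  To C: 310.4 - 273.15 = 37.25
  Target is C: 37.25
  Round to 2 decimals: 37.25
  -> 37.25 C
Call 2:
  To C: (92.6 - 32) * 5/9 = 33.666667
  Target is C: 33.666667
  Round to 2 decimals: 33.67
  -> 33.67 C
Call 1 (37.25 C)


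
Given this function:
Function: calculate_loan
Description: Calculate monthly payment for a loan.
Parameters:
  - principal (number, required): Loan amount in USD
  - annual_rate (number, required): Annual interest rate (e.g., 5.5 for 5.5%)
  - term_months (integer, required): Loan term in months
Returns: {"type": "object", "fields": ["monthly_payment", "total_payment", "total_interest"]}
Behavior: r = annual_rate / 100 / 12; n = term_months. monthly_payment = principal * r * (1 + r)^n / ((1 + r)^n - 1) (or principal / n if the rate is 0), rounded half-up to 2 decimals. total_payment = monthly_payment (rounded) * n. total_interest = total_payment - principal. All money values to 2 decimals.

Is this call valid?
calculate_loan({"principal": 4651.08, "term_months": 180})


Checking required parameters...
Missing required parameter: annual_rate
Invalid - missing required parameter 'annual_rate'


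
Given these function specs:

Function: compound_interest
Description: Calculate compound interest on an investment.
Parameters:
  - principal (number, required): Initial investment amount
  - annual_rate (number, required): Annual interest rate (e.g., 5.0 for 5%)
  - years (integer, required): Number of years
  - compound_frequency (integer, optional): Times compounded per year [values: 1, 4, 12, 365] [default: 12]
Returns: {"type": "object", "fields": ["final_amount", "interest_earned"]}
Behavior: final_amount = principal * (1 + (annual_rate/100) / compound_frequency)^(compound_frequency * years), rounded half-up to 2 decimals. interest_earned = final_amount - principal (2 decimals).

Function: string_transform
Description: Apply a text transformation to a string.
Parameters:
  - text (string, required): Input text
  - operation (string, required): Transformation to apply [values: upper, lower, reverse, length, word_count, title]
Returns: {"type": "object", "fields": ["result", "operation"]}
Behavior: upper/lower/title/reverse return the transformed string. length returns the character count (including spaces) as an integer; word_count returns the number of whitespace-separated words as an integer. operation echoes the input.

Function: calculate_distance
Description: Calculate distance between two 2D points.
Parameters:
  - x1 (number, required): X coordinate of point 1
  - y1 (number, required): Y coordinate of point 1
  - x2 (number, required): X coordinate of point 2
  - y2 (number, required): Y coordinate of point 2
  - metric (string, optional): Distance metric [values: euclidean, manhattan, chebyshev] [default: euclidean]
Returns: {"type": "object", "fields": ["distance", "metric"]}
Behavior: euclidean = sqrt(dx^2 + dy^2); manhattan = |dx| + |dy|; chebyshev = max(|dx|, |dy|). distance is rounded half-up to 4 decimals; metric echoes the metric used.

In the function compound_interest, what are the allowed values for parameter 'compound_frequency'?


The compound_interest spec declares:
  - compound_frequency (integer, optional): Times compounded per year [values: 1, 4, 12, 365] [default: 12]
Allowed values:
1, 4, 12, 365


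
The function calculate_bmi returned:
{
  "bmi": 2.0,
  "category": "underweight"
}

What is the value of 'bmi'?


2.0


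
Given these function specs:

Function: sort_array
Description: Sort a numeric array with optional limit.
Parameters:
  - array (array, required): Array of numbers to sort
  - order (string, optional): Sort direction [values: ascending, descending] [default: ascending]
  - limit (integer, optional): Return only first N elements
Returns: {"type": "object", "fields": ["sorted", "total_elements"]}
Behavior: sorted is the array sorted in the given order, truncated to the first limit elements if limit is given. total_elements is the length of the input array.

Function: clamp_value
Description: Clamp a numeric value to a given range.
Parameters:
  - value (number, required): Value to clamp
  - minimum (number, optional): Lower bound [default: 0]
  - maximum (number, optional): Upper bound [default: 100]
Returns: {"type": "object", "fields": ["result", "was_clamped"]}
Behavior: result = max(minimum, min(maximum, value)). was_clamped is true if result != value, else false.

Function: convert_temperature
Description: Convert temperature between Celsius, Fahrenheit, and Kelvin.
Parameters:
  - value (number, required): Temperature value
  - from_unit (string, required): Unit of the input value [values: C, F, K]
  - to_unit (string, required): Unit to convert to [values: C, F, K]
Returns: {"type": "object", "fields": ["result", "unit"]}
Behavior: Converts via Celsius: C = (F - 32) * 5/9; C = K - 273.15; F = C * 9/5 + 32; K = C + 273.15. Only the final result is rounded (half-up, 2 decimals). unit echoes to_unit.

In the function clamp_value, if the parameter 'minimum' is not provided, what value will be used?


The clamp_value spec declares:
  - minimum (number, optional): Lower bound [default: 0]
Default:
0


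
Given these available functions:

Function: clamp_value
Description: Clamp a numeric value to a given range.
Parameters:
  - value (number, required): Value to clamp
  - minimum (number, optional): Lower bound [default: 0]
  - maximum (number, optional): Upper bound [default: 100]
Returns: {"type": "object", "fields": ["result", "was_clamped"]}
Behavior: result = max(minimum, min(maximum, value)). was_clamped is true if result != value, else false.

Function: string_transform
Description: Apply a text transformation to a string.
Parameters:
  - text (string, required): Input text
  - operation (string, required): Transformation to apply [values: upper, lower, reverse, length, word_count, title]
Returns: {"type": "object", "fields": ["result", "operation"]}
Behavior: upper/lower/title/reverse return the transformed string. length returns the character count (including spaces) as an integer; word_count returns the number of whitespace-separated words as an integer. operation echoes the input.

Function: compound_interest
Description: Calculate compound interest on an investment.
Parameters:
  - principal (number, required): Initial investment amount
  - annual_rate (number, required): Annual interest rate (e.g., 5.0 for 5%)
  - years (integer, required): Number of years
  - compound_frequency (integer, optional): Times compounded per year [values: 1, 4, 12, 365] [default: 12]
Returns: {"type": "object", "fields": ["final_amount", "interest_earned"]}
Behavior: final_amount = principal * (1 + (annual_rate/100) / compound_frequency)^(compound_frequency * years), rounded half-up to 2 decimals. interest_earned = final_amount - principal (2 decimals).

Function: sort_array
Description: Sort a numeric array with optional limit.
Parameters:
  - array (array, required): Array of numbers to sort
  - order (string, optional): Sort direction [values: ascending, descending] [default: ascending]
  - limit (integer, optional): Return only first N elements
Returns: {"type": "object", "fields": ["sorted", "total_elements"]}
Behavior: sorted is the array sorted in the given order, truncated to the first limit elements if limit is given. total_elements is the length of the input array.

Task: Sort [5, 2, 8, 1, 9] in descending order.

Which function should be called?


The task needs a function whose description is: Sort a numeric array with optional limit.
sort_array


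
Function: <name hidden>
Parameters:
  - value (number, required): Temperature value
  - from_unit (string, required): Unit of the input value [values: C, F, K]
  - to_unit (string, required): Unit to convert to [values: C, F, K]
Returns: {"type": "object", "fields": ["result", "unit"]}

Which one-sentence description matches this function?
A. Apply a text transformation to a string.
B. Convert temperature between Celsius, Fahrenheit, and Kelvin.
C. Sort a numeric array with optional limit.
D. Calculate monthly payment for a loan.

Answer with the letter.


Parameters value, from_unit, to_unit and return ["result", "unit"] fit: Convert temperature between Celsius, Fahrenheit, and Kelvin.
B


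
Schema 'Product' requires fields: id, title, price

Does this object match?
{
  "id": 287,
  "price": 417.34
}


Checking required fields...
Missing: title
Invalid - missing required field 'title'


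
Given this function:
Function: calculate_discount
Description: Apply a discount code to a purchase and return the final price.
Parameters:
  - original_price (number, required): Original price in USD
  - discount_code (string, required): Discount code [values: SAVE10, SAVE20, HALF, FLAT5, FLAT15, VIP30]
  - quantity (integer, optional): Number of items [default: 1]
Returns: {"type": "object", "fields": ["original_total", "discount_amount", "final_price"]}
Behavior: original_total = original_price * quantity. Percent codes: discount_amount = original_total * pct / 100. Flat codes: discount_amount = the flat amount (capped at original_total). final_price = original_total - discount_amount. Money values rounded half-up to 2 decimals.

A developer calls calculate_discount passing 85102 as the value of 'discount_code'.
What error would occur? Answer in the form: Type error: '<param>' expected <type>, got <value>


Spec: 'discount_code' is declared as string; 85102 is an integer.
Type error: 'discount_code' expected string, got 85102


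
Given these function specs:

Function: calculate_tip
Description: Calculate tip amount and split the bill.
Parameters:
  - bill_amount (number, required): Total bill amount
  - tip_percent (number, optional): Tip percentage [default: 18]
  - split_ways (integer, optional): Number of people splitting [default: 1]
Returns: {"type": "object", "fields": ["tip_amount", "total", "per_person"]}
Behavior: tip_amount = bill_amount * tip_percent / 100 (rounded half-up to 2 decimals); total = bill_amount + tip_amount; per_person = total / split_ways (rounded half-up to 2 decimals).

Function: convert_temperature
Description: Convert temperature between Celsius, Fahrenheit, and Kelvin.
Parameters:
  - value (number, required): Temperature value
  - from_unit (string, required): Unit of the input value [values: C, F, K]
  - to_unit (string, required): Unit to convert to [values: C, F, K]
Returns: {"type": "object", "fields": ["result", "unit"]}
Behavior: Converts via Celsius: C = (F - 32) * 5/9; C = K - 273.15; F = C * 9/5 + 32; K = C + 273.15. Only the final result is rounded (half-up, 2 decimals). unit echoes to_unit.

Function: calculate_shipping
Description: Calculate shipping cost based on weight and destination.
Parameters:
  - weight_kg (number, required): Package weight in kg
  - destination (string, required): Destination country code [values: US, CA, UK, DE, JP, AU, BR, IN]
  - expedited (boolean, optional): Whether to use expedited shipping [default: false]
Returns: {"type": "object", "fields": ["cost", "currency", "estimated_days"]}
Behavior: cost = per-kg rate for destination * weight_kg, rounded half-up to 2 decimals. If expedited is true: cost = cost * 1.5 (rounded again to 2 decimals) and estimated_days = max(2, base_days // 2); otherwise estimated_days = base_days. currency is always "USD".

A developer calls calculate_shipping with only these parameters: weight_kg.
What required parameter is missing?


Required parameters: weight_kg, destination
Provided: weight_kg
Missing: destination
destination


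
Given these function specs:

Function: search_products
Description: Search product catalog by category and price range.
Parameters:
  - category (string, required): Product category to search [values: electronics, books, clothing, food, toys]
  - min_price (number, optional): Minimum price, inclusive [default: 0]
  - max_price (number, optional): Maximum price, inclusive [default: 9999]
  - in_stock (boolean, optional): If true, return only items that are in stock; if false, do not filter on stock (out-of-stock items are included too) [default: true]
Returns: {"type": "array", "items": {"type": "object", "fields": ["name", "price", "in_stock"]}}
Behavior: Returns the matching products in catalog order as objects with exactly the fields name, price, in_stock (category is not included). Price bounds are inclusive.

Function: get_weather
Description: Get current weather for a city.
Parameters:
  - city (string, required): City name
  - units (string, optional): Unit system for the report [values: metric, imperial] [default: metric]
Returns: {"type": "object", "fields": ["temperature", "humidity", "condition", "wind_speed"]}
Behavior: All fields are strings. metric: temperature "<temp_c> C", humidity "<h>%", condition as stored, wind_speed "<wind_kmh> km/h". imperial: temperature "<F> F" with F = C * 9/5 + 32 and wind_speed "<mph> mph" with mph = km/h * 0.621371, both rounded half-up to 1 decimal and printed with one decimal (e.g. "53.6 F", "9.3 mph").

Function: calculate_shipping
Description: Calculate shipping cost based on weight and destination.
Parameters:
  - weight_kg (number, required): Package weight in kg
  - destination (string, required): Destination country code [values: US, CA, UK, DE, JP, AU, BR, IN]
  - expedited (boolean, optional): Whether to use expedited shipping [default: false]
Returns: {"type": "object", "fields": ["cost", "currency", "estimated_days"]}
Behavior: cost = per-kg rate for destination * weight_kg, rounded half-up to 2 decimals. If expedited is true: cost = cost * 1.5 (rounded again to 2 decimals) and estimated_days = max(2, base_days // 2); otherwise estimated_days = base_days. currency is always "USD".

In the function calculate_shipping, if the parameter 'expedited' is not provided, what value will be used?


The calculate_shipping spec declares:
  - expedited (boolean, optional): Whether to use expedited shipping [default: false]
Default:
false


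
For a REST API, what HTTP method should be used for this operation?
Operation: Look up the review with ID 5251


GET = read, POST = create, PUT = update/replace, DELETE = remove
This operation is a read.
GET


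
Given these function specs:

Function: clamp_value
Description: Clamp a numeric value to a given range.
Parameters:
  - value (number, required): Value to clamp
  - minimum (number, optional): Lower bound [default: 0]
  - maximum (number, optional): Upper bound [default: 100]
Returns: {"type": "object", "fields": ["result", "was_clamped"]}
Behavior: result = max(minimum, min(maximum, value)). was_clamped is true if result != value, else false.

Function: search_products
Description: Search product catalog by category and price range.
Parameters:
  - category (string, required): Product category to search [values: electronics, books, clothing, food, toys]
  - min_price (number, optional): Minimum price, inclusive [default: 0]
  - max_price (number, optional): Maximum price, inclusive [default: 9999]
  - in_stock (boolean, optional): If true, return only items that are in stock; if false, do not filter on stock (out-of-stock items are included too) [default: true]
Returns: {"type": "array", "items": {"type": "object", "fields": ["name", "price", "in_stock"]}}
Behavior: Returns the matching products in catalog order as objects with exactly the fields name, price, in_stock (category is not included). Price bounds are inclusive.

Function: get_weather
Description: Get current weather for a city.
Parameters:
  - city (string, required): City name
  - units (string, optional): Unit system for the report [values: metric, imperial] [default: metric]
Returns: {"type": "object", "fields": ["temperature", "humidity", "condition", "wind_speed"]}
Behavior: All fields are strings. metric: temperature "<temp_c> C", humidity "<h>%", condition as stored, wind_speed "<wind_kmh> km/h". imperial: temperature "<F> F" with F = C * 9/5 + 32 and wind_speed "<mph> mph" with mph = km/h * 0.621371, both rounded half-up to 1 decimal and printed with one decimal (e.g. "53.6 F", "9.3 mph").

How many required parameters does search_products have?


Parameters of search_products: category (required), min_price (optional), max_price (optional), in_stock (optional)
Required count:
1
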